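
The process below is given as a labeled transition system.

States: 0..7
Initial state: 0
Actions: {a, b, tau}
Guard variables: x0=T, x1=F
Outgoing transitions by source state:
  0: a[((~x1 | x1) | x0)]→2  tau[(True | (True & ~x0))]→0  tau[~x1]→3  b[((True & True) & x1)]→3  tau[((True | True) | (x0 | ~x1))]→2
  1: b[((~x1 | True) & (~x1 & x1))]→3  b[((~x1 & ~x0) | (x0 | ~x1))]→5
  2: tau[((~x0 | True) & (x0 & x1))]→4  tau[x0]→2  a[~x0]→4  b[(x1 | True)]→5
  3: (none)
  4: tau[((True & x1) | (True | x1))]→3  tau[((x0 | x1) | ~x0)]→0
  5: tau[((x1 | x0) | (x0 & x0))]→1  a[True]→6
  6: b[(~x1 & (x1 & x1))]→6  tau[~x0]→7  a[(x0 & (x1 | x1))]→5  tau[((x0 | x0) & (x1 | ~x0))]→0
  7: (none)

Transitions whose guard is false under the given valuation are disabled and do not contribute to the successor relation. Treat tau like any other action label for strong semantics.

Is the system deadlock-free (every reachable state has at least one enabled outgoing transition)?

Answer: DEADLOCK at state 3

Working:
Reach set: {0,1,2,3,5,6}
  0: a→2  tau→0  tau→2  tau→3  [4 exit(s)]
  1: b→5  [1 exit(s)]
  2: b→5  tau→2  [2 exit(s)]
  3: ∅  [deadlock]
  5: a→6  tau→1  [2 exit(s)]
  6: ∅  [deadlock]
witness 3: tau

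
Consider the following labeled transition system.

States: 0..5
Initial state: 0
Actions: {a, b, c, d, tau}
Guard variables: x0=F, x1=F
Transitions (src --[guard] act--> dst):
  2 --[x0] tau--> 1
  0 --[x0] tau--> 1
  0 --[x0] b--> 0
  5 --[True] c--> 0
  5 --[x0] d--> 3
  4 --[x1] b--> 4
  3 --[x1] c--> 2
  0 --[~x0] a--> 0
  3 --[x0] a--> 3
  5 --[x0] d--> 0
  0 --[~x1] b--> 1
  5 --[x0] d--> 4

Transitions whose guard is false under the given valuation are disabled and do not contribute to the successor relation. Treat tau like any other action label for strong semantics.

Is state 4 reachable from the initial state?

Answer: UNREACHABLE

Trace:
After dropping false guards: 3 live edges.
L0 = {0}
L1 = {1}  now seen {0,1}
Reach set: {0,1}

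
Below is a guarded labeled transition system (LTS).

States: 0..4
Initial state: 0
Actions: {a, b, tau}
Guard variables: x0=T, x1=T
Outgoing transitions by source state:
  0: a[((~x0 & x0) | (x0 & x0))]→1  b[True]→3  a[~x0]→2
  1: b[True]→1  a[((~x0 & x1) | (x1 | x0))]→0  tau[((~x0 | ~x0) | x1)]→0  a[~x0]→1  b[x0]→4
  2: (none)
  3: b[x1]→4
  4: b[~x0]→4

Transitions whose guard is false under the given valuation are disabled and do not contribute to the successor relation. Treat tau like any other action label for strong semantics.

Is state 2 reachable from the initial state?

After dropping false guards: 7 live edges.
L0 = {0}
L1 = {1,3}  now seen {0,1,3}
L2 = {4}  now seen {0,1,3,4}
Reachable = {0,1,3,4}

Answer: UNREACHABLE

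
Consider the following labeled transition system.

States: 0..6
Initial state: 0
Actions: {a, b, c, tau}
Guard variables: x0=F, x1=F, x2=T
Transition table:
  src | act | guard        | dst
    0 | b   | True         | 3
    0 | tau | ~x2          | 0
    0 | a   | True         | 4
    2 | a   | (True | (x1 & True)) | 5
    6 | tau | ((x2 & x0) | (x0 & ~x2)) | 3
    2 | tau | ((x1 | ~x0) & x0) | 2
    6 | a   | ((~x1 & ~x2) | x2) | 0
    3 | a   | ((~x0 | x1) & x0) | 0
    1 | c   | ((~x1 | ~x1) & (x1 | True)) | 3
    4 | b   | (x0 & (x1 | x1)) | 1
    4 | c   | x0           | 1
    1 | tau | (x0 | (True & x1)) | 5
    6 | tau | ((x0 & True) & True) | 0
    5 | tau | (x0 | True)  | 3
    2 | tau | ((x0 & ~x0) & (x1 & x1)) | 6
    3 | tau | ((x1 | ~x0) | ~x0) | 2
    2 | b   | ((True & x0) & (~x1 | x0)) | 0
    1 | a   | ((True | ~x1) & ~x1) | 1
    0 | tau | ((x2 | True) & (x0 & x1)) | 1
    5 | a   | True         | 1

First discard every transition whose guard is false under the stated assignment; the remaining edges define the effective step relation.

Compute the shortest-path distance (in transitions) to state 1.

Layered search for 1:
  depth 0: {0}
  depth 1: {3,4}
  depth 2: {2}
  depth 3: {5}
  depth 4: {1}
1 enters at depth 4; path b·tau·a·a

Answer: 4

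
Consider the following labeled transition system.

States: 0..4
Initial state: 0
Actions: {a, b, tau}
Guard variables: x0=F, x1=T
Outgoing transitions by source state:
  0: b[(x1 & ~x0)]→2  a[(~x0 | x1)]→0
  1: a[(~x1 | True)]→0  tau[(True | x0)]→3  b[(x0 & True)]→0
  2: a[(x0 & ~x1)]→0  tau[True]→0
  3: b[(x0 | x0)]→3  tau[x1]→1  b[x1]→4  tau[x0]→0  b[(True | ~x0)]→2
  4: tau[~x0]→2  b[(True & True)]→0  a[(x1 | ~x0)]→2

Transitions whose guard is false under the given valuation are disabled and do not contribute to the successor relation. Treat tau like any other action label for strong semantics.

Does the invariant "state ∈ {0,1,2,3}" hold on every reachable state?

Answer: INVARIANT HOLDS

Trace:
Allowed set {0,1,2,3}
Reachable = {0,2}
  0: safe
  2: safe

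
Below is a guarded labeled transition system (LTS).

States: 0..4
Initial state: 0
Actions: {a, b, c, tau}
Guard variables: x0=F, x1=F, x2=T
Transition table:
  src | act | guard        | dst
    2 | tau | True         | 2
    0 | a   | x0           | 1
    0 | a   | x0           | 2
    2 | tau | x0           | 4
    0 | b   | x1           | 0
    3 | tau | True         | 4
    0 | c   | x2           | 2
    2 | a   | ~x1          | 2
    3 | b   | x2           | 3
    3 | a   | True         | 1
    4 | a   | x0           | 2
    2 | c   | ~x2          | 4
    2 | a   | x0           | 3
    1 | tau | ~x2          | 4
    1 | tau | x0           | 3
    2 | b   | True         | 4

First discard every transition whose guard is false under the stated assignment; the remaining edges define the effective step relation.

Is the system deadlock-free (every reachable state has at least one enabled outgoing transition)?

Answer: DEADLOCK at state 4

Working:
R = {0,2,4}
  0: c→2  [deg 1]
  2: a→2  b→4  tau→2  [deg 3]
  4: ∅  [deadlock]
Path to 4: c·b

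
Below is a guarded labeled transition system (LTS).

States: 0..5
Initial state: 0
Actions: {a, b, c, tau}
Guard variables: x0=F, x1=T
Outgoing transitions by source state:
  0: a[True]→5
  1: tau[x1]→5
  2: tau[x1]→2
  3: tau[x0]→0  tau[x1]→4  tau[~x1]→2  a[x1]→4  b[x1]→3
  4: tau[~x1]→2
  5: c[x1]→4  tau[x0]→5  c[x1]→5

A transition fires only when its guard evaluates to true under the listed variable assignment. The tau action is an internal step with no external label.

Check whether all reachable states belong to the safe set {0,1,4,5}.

Answer: INVARIANT HOLDS

Working:
Allowed set {0,1,4,5}
R = {0,4,5}
  0: ok
  4: ok
  5: ok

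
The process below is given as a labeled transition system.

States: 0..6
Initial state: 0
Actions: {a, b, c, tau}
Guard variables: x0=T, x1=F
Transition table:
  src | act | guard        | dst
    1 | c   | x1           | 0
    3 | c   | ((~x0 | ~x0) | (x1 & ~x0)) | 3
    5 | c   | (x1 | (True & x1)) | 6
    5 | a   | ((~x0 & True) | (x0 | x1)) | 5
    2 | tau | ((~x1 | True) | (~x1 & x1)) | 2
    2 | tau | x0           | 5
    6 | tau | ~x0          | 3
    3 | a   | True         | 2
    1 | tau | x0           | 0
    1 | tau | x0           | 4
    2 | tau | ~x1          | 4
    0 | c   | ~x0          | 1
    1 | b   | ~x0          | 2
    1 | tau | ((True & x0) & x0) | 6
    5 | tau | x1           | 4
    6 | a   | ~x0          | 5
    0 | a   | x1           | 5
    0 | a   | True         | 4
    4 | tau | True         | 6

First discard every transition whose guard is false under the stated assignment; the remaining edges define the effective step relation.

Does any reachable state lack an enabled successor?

Answer: DEADLOCK at state 6

Analysis:
R = {0,4,6}
  0: a→4  [1 out]
  4: tau→6  [1 out]
  6: ∅  [STUCK]
trace reaching 6: a·tau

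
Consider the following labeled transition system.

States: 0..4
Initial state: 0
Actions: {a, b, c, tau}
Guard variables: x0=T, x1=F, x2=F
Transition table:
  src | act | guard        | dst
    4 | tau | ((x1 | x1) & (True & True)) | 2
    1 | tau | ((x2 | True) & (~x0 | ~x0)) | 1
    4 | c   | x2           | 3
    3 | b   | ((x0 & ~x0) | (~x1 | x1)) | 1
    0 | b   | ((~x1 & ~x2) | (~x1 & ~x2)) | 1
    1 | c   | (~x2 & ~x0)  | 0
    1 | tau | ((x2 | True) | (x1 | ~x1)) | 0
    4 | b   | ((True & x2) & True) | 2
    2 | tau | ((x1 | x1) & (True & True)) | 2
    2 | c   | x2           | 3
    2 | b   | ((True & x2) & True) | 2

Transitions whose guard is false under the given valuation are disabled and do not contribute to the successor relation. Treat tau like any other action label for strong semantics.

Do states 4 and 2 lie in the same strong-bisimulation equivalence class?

Answer: BISIMILAR

Working:
Bisimulation quotient by refinement:
  P[0] = {{0,1,2,3,4}}
  P[1] = {{0,3},{1},{2,4}}
Fixed point at round 2; 3 class(es).
[4]={2,4}  [2]={2,4}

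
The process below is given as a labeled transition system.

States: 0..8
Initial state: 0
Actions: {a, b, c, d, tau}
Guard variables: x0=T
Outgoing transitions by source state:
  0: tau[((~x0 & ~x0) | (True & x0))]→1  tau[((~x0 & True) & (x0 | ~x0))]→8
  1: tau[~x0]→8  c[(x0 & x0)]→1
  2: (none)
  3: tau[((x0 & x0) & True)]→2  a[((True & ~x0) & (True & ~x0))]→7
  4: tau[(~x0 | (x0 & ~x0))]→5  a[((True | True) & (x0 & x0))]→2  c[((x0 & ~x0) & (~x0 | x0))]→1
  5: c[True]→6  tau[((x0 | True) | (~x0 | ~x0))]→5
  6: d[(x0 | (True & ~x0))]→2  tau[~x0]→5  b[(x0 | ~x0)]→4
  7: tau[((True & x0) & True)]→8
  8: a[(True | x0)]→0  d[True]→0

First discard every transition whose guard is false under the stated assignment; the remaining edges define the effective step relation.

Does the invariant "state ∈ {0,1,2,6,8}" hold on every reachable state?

Allowed set {0,1,2,6,8}
Reach set: {0,1}
  0: safe
  1: safe

Answer: INVARIANT HOLDS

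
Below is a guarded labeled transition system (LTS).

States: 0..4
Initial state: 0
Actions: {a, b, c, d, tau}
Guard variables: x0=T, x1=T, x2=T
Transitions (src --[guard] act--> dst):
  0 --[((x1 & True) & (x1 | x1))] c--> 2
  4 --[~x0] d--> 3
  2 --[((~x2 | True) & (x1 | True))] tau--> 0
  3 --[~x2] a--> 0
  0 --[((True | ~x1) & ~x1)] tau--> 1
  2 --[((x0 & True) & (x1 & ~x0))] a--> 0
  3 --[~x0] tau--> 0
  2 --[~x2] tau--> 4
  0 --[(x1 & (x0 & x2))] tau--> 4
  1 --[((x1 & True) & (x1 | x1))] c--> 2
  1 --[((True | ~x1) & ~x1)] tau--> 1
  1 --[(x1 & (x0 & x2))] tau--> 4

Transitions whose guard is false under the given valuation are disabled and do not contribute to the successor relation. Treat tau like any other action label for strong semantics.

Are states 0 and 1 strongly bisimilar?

Compute ~ classes (split until stable):
  P[0] = {{0,1,2,3,4}}
  P[1] = {{0,1},{2},{3,4}}
3 equivalence class(es) (converged in 2)
0∈{0,1}, 1∈{0,1}

Answer: BISIMILAR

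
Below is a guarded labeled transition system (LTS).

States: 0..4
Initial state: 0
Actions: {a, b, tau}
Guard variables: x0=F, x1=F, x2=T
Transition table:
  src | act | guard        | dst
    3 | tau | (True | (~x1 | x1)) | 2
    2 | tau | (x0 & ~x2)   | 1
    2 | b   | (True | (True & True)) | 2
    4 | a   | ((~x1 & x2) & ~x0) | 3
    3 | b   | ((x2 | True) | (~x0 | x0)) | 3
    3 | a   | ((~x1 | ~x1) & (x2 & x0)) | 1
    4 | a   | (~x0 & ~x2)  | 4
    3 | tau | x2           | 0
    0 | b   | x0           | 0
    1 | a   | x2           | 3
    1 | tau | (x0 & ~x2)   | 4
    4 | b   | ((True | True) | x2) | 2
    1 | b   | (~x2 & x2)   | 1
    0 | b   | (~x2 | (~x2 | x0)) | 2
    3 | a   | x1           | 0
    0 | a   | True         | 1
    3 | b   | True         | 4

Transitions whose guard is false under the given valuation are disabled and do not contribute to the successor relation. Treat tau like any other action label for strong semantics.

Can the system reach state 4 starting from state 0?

Guard filter leaves 9 enabled edge(s).
L0 = {0}
L1 = {1}  cumulative {0,1}
L2 = {3}  cumulative {0,1,3}
L3 = {2,4}  cumulative {0,1,2,3,4}
Reachable = {0,1,2,3,4}
Path to 4: a·a·b

Answer: REACHABLE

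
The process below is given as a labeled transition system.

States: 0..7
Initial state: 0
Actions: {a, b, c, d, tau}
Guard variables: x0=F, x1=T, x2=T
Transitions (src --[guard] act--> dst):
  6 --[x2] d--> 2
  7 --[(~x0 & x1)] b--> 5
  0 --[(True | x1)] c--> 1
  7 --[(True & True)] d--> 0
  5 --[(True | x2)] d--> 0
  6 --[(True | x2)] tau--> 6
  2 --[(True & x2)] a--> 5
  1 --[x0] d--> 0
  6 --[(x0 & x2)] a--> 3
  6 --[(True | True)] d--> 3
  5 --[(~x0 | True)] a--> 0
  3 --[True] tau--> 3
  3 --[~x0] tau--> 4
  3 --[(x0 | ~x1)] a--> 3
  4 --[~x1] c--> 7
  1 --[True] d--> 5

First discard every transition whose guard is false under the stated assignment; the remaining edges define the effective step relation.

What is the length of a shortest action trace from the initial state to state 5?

Layered search for 5:
  L0 = {0}
  L1 = {1}
  L2 = {5}
5 enters at depth 2; path c·d

Answer: 2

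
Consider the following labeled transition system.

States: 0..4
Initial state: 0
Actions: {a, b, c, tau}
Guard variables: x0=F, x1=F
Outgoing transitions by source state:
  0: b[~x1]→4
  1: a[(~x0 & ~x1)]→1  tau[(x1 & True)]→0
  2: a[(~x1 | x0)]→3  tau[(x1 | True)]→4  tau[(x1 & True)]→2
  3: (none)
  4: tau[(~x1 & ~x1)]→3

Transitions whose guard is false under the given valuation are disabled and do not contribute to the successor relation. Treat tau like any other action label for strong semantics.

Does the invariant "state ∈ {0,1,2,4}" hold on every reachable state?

Inv-set: {0,1,2,4}
Reachable = {0,3,4}
  0: ✓
  3: outside
  4: ✓
reach 3 via b·tau — violates

Answer: INVARIANT VIOLATED at state 3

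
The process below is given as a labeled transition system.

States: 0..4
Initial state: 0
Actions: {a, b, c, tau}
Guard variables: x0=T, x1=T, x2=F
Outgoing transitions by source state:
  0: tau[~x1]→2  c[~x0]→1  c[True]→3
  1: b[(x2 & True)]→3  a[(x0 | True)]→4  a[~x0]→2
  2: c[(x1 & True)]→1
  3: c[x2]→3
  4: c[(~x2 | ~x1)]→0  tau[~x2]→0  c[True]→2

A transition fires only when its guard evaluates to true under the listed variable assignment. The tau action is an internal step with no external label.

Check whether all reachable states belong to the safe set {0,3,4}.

Answer: INVARIANT HOLDS

Trace:
Safe = {0,3,4}
Reach set: {0,3}
  0: safe
  3: safe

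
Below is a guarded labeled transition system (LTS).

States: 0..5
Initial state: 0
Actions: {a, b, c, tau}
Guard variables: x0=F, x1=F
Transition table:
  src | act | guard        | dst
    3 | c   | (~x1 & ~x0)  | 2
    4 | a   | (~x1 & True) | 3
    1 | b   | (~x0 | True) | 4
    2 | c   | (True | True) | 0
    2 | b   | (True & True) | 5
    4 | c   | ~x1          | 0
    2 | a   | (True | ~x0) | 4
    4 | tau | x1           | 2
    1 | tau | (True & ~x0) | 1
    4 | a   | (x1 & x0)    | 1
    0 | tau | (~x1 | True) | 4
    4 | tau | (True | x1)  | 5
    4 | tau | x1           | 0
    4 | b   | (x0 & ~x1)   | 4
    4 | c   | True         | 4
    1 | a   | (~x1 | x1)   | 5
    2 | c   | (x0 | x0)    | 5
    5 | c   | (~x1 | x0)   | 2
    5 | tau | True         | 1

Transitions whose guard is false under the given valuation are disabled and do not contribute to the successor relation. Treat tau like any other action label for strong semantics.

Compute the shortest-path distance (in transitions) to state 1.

Answer: 3

Trace:
Breadth-first toward 1:
  L0 = {0}
  L1 = {4}
  L2 = {3,5}
  L3 = {1,2}
1 enters at depth 3; path tau·tau·tau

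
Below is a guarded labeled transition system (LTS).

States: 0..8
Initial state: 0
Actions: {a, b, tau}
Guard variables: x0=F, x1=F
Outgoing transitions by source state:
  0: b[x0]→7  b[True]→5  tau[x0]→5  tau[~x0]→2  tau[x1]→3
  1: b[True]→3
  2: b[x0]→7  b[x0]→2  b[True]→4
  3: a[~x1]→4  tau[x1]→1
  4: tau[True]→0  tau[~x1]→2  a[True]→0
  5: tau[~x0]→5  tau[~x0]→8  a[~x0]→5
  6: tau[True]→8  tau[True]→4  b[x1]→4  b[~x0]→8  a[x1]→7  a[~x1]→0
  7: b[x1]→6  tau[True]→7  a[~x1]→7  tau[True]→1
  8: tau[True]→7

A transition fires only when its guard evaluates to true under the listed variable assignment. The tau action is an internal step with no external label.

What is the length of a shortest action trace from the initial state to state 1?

Breadth-first toward 1:
  Layer 0: {0}
  Layer 1: {2,5}
  Layer 2: {4,8}
  Layer 3: {7}
  Layer 4: {1}
depth(1)=4, e.g. b·tau·tau·tau

Answer: 4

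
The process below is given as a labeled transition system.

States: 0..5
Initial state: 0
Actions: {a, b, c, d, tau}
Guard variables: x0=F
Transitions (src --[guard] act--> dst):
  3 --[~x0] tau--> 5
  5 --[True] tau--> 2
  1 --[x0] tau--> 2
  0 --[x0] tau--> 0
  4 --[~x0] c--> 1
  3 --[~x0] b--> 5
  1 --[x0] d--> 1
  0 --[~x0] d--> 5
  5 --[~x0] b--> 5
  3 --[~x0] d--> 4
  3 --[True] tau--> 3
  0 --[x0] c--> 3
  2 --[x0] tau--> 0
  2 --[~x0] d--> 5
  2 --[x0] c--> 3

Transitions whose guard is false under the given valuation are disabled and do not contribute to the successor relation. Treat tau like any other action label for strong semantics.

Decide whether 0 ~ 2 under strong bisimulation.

Bisimulation quotient by refinement:
  round 0: {{0,1,2,3,4,5}}
  round 1: {{0,2},{1},{3},{4},{5}}
5 equivalence class(es) (converged in 2)
class of 0: {0,2}; class of 2: {0,2}

Answer: BISIMILAR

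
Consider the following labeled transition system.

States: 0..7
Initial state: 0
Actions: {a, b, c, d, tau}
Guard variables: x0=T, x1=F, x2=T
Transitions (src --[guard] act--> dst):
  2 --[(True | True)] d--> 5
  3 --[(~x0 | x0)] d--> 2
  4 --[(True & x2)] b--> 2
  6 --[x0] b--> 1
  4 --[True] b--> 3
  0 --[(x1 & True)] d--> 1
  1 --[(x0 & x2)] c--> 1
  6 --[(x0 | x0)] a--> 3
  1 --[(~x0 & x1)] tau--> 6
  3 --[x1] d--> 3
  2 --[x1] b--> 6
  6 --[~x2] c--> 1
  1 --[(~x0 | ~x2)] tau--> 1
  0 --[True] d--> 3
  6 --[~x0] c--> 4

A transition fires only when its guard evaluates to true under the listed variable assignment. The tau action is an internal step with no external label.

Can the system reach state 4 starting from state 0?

Guard filter leaves 8 enabled edge(s).
depth 0: {0}
depth 1: {3}  now seen {0,3}
depth 2: {2}  now seen {0,2,3}
depth 3: {5}  now seen {0,2,3,5}
R = {0,2,3,5}

Answer: UNREACHABLE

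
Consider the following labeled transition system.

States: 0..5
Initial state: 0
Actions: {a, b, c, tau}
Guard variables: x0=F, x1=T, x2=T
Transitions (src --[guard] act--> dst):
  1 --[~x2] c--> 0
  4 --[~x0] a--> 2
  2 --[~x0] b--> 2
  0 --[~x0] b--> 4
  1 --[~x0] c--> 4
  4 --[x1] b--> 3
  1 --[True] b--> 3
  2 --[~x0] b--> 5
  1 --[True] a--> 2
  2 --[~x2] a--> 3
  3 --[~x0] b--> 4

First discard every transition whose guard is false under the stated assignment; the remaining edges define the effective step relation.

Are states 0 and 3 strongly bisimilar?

Answer: BISIMILAR

Working:
Compute ~ classes (split until stable):
  π0 = {{0,1,2,3,4,5}}
  π1 = {{0,2,3},{1},{4},{5}}
  π2 = {{0,3},{1},{2},{4},{5}}
Fixed point at round 3; 5 class(es).
0∈{0,3}, 3∈{0,3}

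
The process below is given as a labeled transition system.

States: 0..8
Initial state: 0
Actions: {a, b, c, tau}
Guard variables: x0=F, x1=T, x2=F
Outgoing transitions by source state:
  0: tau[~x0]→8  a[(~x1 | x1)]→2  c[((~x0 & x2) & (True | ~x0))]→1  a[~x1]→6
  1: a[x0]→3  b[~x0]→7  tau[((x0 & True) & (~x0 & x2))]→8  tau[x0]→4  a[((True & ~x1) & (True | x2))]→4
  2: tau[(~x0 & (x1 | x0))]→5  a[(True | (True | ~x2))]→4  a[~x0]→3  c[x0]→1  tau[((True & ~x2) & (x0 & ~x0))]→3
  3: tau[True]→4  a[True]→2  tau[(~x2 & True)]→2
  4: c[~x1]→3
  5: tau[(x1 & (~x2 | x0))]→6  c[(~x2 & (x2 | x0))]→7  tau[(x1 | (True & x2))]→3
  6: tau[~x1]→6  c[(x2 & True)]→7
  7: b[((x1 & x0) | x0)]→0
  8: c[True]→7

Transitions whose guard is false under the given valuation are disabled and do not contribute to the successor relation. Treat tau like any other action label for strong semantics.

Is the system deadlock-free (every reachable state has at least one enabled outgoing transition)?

Answer: DEADLOCK at state 4

Working:
Reachable = {0,2,3,4,5,6,7,8}
  0: a→2  tau→8  [2 exit(s)]
  2: a→3  a→4  tau→5  [3 exit(s)]
  3: a→2  tau→2  tau→4  [3 exit(s)]
  4: ∅  [deadlock]
  5: tau→3  tau→6  [2 exit(s)]
  6: ∅  [deadlock]
  7: ∅  [deadlock]
  8: c→7  [1 exit(s)]
trace reaching 4: a·a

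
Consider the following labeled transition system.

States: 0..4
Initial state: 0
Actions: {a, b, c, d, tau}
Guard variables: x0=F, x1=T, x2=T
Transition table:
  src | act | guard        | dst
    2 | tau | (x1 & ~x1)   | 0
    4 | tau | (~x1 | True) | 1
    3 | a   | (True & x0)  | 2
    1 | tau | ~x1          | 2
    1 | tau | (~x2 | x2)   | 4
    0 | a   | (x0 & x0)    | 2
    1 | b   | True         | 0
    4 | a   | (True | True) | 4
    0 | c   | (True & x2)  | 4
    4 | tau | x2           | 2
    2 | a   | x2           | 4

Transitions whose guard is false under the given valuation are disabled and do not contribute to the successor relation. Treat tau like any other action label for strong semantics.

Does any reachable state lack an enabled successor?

Answer: DEADLOCK-FREE

Working:
Reach set: {0,1,2,4}
  0: c→4  [1 exit(s)]
  1: b→0  tau→4  [2 exit(s)]
  2: a→4  [1 exit(s)]
  4: a→4  tau→1  tau→2  [3 exit(s)]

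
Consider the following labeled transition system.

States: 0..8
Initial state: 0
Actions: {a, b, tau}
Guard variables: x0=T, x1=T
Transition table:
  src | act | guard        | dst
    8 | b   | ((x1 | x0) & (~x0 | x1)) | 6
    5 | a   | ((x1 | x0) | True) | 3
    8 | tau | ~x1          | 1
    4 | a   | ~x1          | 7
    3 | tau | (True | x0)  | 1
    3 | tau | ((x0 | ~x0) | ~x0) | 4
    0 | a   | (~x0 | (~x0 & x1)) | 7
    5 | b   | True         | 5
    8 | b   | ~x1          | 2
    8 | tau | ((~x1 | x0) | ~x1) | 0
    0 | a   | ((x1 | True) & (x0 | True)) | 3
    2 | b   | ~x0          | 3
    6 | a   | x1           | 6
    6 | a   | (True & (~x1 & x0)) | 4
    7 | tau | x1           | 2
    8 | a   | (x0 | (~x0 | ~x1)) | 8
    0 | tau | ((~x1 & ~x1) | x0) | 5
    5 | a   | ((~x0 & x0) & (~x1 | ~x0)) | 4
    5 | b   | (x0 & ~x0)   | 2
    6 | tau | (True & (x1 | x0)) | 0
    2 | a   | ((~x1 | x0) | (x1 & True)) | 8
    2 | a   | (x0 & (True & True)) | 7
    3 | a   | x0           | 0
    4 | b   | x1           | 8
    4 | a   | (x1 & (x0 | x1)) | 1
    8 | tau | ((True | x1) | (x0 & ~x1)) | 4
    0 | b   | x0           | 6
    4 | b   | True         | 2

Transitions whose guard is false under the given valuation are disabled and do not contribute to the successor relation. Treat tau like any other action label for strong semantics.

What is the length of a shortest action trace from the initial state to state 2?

Layered search for 2:
  depth 0: {0}
  depth 1: {3,5,6}
  depth 2: {1,4}
  depth 3: {2,8}
2 enters at depth 3; path a·tau·b

Answer: 3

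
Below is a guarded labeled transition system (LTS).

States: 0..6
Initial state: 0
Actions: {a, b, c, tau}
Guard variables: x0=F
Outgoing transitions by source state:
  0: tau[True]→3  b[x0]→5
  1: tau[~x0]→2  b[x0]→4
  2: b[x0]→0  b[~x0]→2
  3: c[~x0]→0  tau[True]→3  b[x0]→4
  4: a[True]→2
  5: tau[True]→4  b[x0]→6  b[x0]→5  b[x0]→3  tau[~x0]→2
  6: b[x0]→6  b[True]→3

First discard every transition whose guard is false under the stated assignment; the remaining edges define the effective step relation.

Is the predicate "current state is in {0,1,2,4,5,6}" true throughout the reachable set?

Allowed set {0,1,2,4,5,6}
R = {0,3}
  0: ok
  3: ✗ unsafe
witness against invariant: tau → 3

Answer: INVARIANT VIOLATED at state 3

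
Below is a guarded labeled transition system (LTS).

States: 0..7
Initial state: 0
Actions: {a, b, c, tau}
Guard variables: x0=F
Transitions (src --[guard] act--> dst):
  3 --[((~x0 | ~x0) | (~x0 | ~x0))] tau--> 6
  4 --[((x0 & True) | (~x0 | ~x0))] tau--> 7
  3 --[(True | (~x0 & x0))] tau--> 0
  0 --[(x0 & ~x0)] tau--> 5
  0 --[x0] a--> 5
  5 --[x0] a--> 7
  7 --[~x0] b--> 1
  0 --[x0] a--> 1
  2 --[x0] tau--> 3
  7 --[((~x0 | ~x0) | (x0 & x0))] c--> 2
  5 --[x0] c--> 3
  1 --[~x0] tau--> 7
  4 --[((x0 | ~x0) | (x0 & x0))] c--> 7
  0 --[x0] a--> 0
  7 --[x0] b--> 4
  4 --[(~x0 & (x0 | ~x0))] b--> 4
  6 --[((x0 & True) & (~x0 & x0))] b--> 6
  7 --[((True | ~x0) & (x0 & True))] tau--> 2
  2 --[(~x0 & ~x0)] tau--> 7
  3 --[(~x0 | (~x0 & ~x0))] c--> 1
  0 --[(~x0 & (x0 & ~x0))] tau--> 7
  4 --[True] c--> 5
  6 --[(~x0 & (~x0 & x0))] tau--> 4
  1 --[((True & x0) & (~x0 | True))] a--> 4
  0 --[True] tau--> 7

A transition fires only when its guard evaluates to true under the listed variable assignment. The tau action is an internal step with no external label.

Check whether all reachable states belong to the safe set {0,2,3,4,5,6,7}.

Inv-set: {0,2,3,4,5,6,7}
Reach set: {0,1,2,7}
  0: safe
  1: VIOLATES
  2: safe
  7: safe
witness against invariant: tau·b → 1

Answer: INVARIANT VIOLATED at state 1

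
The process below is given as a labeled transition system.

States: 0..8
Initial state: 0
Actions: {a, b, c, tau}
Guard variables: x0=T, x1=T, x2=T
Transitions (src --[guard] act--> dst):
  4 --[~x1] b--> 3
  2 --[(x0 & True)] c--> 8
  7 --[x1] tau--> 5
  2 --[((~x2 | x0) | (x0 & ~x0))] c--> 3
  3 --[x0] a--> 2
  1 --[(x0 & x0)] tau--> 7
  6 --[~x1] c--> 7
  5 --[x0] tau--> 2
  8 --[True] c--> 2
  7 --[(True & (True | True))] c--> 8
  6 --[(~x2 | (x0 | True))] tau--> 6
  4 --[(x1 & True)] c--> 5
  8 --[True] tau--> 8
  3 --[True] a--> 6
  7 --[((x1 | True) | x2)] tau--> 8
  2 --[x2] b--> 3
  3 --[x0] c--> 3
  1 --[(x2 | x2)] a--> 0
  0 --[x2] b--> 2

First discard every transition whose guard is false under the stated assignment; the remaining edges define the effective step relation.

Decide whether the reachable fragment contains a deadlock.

Reachable = {0,2,3,6,8}
  0: b→2  [deg 1]
  2: b→3  c→3  c→8  [deg 3]
  3: a→2  a→6  c→3  [deg 3]
  6: tau→6  [deg 1]
  8: c→2  tau→8  [deg 2]

Answer: DEADLOCK-FREE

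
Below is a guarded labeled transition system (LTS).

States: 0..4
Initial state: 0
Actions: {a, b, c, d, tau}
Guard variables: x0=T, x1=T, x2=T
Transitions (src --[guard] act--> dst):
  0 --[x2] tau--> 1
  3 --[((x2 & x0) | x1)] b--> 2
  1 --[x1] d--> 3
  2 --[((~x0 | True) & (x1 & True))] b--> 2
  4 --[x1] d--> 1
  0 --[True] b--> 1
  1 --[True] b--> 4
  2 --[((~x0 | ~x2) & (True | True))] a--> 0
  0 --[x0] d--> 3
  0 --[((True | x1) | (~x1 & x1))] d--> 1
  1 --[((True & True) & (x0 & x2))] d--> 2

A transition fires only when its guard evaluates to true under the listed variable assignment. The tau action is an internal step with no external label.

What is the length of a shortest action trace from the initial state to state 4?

Answer: 2

Analysis:
Breadth-first toward 4:
  L0 = {0}
  L1 = {1,3}
  L2 = {2,4}
4 enters at depth 2; path b·b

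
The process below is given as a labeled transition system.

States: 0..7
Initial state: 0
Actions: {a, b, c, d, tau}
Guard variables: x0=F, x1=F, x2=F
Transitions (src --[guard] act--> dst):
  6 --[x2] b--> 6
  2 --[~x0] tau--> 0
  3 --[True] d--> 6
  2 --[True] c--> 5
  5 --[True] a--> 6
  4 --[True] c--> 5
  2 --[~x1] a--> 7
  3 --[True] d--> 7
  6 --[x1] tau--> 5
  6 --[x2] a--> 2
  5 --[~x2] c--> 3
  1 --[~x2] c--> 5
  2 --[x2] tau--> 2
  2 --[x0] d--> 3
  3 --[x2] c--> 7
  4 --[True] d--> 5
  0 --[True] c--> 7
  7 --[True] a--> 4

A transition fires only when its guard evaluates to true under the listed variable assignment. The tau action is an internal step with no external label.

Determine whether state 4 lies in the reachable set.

After dropping false guards: 12 live edges.
depth 0: {0}
depth 1: {7}  now seen {0,7}
depth 2: {4}  now seen {0,4,7}
depth 3: {5}  now seen {0,4,5,7}
depth 4: {3,6}  now seen {0,3,4,5,6,7}
R = {0,3,4,5,6,7}
trace reaching 4: c·a

Answer: REACHABLE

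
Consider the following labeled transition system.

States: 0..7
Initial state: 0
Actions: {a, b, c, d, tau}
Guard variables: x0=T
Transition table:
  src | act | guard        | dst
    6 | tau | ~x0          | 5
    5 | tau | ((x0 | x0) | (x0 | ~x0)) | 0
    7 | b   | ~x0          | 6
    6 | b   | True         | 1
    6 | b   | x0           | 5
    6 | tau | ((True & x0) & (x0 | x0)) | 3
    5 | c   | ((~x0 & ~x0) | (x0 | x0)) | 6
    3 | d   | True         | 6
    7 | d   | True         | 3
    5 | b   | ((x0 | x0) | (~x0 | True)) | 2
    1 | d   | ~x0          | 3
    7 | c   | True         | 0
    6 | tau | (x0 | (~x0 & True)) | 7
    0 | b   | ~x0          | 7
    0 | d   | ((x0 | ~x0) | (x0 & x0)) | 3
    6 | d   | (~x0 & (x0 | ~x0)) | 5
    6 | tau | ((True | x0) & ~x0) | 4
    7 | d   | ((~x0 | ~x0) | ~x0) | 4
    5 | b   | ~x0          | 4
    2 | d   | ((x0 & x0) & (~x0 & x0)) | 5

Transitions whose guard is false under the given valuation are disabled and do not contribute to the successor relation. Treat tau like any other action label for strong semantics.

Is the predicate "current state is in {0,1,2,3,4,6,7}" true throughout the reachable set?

Answer: INVARIANT VIOLATED at state 5

Analysis:
Inv-set: {0,1,2,3,4,6,7}
Reach set: {0,1,2,3,5,6,7}
  0: ✓
  1: ✓
  2: ✓
  3: ✓
  5: ✗ unsafe
  6: ✓
  7: ✓
witness against invariant: d·d·b → 5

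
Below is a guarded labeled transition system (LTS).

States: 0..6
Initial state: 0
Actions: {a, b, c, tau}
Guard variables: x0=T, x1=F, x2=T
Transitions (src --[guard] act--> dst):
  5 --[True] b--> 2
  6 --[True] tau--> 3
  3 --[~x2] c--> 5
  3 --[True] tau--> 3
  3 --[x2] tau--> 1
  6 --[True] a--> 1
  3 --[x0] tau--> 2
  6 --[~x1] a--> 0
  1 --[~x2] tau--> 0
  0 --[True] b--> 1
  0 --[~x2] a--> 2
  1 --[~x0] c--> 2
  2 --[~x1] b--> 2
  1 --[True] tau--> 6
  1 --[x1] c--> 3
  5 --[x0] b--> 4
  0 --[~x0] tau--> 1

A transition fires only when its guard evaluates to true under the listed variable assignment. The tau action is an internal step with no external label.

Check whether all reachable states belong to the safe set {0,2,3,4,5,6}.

Allowed set {0,2,3,4,5,6}
R = {0,1,2,3,6}
  0: ok
  1: VIOLATES
  2: ok
  3: ok
  6: ok
witness against invariant: b → 1

Answer: INVARIANT VIOLATED at state 1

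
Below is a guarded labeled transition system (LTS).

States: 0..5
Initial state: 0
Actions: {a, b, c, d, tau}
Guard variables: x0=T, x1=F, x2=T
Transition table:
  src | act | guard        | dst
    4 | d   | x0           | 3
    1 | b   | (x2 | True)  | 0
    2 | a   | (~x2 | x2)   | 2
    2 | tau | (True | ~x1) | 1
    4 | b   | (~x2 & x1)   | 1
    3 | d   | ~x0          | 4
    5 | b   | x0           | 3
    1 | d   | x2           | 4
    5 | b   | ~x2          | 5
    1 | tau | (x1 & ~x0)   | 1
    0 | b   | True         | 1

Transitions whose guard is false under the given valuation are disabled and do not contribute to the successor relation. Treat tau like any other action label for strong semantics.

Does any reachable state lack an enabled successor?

Reach set: {0,1,3,4}
  0: b→1  [deg 1]
  1: b→0  d→4  [deg 2]
  3: ∅  [STUCK]
  4: d→3  [deg 1]
witness 3: b·d·d

Answer: DEADLOCK at state 3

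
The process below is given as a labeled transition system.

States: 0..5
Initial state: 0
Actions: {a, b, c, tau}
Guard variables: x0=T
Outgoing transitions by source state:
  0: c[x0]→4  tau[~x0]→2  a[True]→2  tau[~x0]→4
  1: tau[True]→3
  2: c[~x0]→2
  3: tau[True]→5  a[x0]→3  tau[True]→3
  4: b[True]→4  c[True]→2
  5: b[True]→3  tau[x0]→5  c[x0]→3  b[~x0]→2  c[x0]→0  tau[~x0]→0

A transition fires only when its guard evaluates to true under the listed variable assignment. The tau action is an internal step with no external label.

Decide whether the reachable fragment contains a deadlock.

Reachable = {0,2,4}
  0: a→2  c→4  [deg 2]
  2: ∅  [no exit]
  4: b→4  c→2  [deg 2]
trace reaching 2: a

Answer: DEADLOCK at state 2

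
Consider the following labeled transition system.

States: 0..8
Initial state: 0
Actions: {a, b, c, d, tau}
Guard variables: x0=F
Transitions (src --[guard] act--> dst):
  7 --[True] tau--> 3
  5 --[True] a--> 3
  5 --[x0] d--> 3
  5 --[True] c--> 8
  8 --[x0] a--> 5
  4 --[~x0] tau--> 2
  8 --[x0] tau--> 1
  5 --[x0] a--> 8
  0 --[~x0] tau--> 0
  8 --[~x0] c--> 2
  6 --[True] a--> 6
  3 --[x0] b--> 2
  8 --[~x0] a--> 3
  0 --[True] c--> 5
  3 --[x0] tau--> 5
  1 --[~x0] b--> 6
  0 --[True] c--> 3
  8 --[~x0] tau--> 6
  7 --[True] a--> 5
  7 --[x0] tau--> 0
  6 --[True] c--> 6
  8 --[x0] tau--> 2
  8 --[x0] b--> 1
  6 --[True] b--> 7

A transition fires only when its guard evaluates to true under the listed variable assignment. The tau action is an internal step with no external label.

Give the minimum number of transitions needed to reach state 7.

Answer: 4

Trace:
Layered search for 7:
  depth 0: {0}
  depth 1: {3,5}
  depth 2: {8}
  depth 3: {2,6}
  depth 4: {7}
7 enters at depth 4; path c·c·tau·b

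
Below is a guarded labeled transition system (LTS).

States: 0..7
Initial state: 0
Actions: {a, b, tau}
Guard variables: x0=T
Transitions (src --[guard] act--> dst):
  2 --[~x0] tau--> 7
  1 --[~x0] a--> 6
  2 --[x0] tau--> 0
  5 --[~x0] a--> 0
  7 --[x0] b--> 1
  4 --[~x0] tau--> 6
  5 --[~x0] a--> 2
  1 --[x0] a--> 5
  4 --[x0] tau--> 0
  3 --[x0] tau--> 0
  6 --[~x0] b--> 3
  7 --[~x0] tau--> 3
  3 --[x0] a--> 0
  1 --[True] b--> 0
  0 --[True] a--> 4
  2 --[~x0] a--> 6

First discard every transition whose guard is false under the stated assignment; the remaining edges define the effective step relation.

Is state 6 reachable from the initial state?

8 transition(s) survive guard evaluation.
depth 0: {0}
depth 1: {4}  now seen {0,4}
Reachable = {0,4}

Answer: UNREACHABLE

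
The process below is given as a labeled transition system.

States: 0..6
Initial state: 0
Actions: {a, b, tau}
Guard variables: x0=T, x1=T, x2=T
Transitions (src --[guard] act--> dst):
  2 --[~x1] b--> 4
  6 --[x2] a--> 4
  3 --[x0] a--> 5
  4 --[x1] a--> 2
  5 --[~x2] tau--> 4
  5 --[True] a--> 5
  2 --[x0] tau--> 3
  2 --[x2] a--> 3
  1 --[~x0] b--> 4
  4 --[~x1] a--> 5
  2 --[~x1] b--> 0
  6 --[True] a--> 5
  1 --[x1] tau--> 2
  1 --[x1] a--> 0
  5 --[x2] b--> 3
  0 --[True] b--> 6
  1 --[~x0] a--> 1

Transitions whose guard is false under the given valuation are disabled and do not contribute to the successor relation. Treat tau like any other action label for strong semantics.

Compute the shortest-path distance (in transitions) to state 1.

Breadth-first toward 1:
  Layer 0: {0}
  Layer 1: {6}
  Layer 2: {4,5}
  Layer 3: {2,3}
1 never appears.

Answer: UNREACHABLE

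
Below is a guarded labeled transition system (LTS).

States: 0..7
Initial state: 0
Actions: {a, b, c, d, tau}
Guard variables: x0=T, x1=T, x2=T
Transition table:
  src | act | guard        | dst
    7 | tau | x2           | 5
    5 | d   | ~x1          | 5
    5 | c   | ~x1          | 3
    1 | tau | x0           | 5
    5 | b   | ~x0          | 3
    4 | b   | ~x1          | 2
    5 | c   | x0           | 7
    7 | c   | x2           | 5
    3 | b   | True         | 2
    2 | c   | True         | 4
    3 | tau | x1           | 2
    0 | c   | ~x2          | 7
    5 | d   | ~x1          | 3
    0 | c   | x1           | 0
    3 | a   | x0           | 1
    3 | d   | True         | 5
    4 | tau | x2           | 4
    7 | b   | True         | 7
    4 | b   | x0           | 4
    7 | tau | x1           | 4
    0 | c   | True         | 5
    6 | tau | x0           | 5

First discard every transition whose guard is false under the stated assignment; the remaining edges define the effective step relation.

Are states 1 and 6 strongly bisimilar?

Answer: BISIMILAR

Working:
Compute ~ classes (split until stable):
  π0 = {{0,1,2,3,4,5,6,7}}
  π1 = {{0,2,5},{1,6},{3},{4},{7}}
  π2 = {{0},{1,6},{2},{3},{4},{5},{7}}
stable after 3 split(s): 7 block(s)
1∈{1,6}, 6∈{1,6}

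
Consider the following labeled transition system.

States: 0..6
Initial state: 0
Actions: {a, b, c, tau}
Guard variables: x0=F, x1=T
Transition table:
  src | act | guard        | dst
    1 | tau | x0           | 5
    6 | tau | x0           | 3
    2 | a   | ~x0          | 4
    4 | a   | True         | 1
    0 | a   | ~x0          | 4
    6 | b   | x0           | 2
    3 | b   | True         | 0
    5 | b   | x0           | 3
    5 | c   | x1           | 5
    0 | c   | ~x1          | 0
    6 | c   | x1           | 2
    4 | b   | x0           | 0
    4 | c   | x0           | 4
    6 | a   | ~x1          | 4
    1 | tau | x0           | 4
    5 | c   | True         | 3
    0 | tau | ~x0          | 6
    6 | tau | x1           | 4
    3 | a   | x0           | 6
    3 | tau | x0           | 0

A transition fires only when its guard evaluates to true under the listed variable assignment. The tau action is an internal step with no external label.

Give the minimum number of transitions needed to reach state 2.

Answer: 2

Working:
BFS to 2:
  L0 = {0}
  L1 = {4,6}
  L2 = {1,2}
first hit 2 at d=2 via tau·c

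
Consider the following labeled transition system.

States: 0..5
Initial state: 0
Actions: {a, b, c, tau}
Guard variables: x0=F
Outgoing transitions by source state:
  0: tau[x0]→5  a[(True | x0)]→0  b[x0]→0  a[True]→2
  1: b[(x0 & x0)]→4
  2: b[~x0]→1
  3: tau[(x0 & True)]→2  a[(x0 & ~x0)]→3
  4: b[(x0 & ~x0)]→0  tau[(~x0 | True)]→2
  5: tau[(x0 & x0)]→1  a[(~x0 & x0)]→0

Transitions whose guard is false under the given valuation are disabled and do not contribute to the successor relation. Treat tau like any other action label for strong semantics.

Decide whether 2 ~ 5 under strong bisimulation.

Answer: NOT BISIMILAR

Trace:
Refine partition for ~:
  π0 = {{0,1,2,3,4,5}}
  π1 = {{0},{1,3,5},{2},{4}}
Fixed point at round 2; 4 class(es).
2∈{2}, 5∈{1,3,5}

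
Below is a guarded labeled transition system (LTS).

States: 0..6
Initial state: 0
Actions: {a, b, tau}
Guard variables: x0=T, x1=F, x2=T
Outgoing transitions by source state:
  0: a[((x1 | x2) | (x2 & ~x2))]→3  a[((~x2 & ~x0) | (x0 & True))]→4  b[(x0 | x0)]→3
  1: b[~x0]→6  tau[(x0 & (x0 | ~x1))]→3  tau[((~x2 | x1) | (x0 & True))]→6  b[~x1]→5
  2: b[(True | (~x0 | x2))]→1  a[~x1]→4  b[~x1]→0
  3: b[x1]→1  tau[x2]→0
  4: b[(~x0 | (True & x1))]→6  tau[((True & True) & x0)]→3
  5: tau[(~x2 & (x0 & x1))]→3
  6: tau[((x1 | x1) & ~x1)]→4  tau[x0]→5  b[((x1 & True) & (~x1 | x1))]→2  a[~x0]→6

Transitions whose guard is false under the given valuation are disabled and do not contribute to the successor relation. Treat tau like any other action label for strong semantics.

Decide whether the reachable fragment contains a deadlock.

Answer: DEADLOCK-FREE

Working:
Reachable = {0,3,4}
  0: a→3  a→4  b→3  [3 out]
  3: tau→0  [1 out]
  4: tau→3  [1 out]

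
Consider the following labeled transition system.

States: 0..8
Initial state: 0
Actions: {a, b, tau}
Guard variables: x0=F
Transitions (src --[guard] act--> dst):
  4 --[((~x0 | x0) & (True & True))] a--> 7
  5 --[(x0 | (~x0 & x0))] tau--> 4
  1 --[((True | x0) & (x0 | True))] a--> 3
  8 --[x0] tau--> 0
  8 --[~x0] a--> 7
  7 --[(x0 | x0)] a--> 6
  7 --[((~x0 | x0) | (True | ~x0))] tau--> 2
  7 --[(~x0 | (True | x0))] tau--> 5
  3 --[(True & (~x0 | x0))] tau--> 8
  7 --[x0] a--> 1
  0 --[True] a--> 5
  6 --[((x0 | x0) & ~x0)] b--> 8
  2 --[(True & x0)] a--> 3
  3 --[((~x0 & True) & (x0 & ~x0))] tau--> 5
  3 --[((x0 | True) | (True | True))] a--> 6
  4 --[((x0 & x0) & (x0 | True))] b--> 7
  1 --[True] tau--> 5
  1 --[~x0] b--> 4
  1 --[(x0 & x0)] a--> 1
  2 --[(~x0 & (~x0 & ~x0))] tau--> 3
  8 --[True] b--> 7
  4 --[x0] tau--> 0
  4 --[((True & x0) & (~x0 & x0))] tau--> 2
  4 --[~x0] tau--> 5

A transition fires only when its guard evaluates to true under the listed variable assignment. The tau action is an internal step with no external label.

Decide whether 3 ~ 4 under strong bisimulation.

Refine partition for ~:
  π0 = {{0,1,2,3,4,5,6,7,8}}
  π1 = {{0},{1},{2,7},{3,4},{5,6},{8}}
  π2 = {{0},{1},{2},{3},{4},{5,6},{7},{8}}
Fixed point at round 3; 8 class(es).
[3]={3}  [4]={4}

Answer: NOT BISIMILAR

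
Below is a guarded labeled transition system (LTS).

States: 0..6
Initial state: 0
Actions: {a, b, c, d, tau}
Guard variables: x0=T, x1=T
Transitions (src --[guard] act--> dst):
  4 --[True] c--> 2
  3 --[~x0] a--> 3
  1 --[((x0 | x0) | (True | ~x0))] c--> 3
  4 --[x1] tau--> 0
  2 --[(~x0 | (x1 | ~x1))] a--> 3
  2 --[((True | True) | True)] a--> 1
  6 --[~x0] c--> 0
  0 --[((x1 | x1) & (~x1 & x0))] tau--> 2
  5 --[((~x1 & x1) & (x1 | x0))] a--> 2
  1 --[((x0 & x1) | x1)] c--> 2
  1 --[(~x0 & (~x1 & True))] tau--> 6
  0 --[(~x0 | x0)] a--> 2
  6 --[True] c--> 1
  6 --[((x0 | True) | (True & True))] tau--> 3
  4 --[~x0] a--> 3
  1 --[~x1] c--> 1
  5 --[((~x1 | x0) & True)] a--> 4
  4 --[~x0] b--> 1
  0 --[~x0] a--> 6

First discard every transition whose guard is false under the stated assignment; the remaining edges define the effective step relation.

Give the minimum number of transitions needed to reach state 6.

Breadth-first toward 6:
  L0 = {0}
  L1 = {2}
  L2 = {1,3}
6 never appears.

Answer: UNREACHABLE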